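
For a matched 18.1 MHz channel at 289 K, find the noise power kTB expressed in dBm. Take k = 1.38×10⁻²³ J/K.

−101.4 dBm

P_n = kTB = 1.38×10⁻²³ × 289 × 1.81×10⁷ = 7.22×10⁻¹⁴ W
In dBm: 10 log₁₀(7.22×10⁻¹⁴ / 10⁻³) = −101.4 dBm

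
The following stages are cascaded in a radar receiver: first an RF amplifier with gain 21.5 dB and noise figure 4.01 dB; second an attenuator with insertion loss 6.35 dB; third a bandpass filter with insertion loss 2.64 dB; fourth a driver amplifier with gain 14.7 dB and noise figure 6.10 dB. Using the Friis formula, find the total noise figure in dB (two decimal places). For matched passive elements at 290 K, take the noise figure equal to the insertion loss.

Convert to linear (a loss of L dB is a gain of −L dB): F_i = 10^(NF_i/10), G_i = 10^(G_i,dB/10)
  Stage 1: F_1 = 10^(4.01/10) = 2.518, G_1 = 10^(21.5/10) = 141.3
  Stage 2: F_2 = 10^(6.35/10) = 4.315, G_2 = 10^(−6.35/10) = 0.2317
  Stage 3: F_3 = 10^(2.64/10) = 1.837, G_3 = 10^(−2.64/10) = 0.5445
  Stage 4: F_4 = 10^(6.10/10) = 4.074, G_4 = 10^(14.7/10) = 29.51
Friis cascade:
  F = 2.518 + (4.315 − 1)/141.3 + (1.837 − 1)/32.73 + (4.074 − 1)/17.82 = 2.739
NF = 10 log₁₀(2.739) = 4.38 dB

4.38 dB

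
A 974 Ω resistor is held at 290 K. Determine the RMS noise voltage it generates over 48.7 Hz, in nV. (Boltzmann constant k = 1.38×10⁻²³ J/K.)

27.6 nV

V_n = √(4kTRB)
4kTRB = 4 × 1.38×10⁻²³ × 290 × 9.74×10² × 4.87×10¹ = 7.59×10⁻¹⁶ V²
V_n = √(7.59×10⁻¹⁶) = 2.76×10⁻⁸ V = 27.6 nV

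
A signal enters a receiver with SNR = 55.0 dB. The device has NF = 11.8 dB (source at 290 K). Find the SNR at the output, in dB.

43.2 dB

By definition F = SNR_in/SNR_out, so in dB: SNR_out = SNR_in − NF
SNR_out = 55.0 − 11.8 = 43.2 dB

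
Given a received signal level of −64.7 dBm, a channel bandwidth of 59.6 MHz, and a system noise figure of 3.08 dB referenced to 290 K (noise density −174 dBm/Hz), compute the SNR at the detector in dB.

Noise floor: N = −174 + 10 log₁₀(B) + NF
10 log₁₀(5.96×10⁷) = 77.75 dB
N = −174 + 77.75 + 3.08 = −93.17 dBm
SNR = P_sig − N = −64.7 − (−93.17) = 28.47 dB → 28.5 dB

28.5 dB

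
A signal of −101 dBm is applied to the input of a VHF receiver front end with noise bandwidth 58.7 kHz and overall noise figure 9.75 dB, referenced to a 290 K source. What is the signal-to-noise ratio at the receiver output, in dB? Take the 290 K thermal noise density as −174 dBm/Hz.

Noise floor: N = −174 + 10 log₁₀(B) + NF
10 log₁₀(5.87×10⁴) = 47.69 dB
N = −174 + 47.69 + 9.75 = −116.56 dBm
SNR = P_sig − N = −101 − (−116.56) = 15.56 dB → 15.6 dB

15.6 dB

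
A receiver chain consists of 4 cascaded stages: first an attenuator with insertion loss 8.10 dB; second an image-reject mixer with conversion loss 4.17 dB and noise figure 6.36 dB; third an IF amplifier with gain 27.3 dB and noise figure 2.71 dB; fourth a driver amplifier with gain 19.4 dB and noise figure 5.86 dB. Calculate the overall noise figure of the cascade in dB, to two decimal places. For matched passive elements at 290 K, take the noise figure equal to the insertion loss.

16.30 dB

Convert to linear (a loss of L dB is a gain of −L dB): F_i = 10^(NF_i/10), G_i = 10^(G_i,dB/10)
  Stage 1: F_1 = 10^(8.10/10) = 6.457, G_1 = 10^(−8.10/10) = 0.1549
  Stage 2: F_2 = 10^(6.36/10) = 4.325, G_2 = 10^(−4.17/10) = 0.3828
  Stage 3: F_3 = 10^(2.71/10) = 1.866, G_3 = 10^(27.3/10) = 537.0
  Stage 4: F_4 = 10^(5.86/10) = 3.855, G_4 = 10^(19.4/10) = 87.10
Friis cascade:
  F = 6.457 + (4.325 − 1)/0.1549 + (1.866 − 1)/0.05929 + (3.855 − 1)/31.84 = 42.63
NF = 10 log₁₀(42.63) = 16.30 dB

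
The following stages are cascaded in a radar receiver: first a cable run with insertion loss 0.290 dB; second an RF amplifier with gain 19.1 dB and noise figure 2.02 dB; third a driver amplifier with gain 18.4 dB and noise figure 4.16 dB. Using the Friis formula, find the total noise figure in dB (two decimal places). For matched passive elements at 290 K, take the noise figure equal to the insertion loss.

Convert to linear (a loss of L dB is a gain of −L dB): F_i = 10^(NF_i/10), G_i = 10^(G_i,dB/10)
  Stage 1: F_1 = 10^(0.290/10) = 1.069, G_1 = 10^(−0.290/10) = 0.9354
  Stage 2: F_2 = 10^(2.02/10) = 1.592, G_2 = 10^(19.1/10) = 81.28
  Stage 3: F_3 = 10^(4.16/10) = 2.606, G_3 = 10^(18.4/10) = 69.18
Friis cascade:
  F = 1.069 + (1.592 − 1)/0.9354 + (2.606 − 1)/76.03 = 1.723
NF = 10 log₁₀(1.723) = 2.36 dB

2.36 dB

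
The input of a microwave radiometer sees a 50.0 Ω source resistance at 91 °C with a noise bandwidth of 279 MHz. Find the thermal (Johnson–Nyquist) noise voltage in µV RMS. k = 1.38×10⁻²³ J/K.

16.7 µV

T = 91 °C + 273.15 = 364.15 K
V_n = √(4kTRB)
4kTRB = 4 × 1.38×10⁻²³ × 364.15 × 5.00×10¹ × 2.79×10⁸ = 2.80×10⁻¹⁰ V²
V_n = √(2.80×10⁻¹⁰) = 1.67×10⁻⁵ V = 16.7 µV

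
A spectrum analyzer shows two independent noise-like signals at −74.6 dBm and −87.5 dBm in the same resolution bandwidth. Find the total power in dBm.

−74.4 dBm

Convert to linear, add, convert back:
P₁ = 3.47×10⁻¹¹ W, P₂ = 1.78×10⁻¹² W
P_tot = 3.65×10⁻¹¹ W → 10 log₁₀(P_tot / 10⁻³) = −74.4 dBm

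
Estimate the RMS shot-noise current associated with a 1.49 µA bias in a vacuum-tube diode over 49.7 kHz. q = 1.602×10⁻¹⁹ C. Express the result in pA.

154 pA

I_n = √(2qI·B)
2qI·B = 2 × 1.602×10⁻¹⁹ × 1.49×10⁻⁶ × 4.97×10⁴ = 2.37×10⁻²⁰ A²
I_n = √(2.37×10⁻²⁰) = 1.54×10⁻¹⁰ A = 154 pA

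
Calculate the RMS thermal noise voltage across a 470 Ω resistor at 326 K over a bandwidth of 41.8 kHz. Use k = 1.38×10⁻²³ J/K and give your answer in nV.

V_n = √(4kTRB)
4kTRB = 4 × 1.38×10⁻²³ × 326 × 4.70×10² × 4.18×10⁴ = 3.54×10⁻¹³ V²
V_n = √(3.54×10⁻¹³) = 5.95×10⁻⁷ V = 595 nV

595 nV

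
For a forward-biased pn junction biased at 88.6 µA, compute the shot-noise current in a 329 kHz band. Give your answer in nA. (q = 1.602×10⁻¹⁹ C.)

3.06 nA

I_n = √(2qI·B)
2qI·B = 2 × 1.602×10⁻¹⁹ × 8.86×10⁻⁵ × 3.29×10⁵ = 9.34×10⁻¹⁸ A²
I_n = √(9.34×10⁻¹⁸) = 3.06×10⁻⁹ A = 3.06 nA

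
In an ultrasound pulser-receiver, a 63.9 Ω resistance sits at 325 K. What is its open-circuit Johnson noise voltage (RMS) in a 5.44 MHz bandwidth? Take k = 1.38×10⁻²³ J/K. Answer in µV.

V_n = √(4kTRB)
4kTRB = 4 × 1.38×10⁻²³ × 325 × 6.39×10¹ × 5.44×10⁶ = 6.24×10⁻¹² V²
V_n = √(6.24×10⁻¹²) = 2.50×10⁻⁶ V = 2.50 µV

2.50 µV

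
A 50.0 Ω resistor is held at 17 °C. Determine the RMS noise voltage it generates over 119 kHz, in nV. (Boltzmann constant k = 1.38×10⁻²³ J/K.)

309 nV

T = 17 °C + 273.15 = 290.15 K
V_n = √(4kTRB)
4kTRB = 4 × 1.38×10⁻²³ × 290.15 × 5.00×10¹ × 1.19×10⁵ = 9.53×10⁻¹⁴ V²
V_n = √(9.53×10⁻¹⁴) = 3.09×10⁻⁷ V = 309 nV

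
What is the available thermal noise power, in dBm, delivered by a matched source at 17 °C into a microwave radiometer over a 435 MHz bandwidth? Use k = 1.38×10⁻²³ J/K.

T = 17 °C + 273.15 = 290.15 K
P_n = kTB = 1.38×10⁻²³ × 290.15 × 4.35×10⁸ = 1.74×10⁻¹² W
In dBm: 10 log₁₀(1.74×10⁻¹² / 10⁻³) = −87.6 dBm

−87.6 dBm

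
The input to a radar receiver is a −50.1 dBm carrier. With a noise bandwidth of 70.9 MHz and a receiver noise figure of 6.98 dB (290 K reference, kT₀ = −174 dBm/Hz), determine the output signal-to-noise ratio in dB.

38.4 dB

Noise floor: N = −174 + 10 log₁₀(B) + NF
10 log₁₀(7.09×10⁷) = 78.51 dB
N = −174 + 78.51 + 6.98 = −88.51 dBm
SNR = P_sig − N = −50.1 − (−88.51) = 38.41 dB → 38.4 dB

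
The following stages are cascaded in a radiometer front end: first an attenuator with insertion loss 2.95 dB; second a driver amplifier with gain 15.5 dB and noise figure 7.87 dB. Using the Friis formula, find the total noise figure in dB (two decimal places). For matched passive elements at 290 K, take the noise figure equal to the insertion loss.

10.82 dB

Convert to linear (a loss of L dB is a gain of −L dB): F_i = 10^(NF_i/10), G_i = 10^(G_i,dB/10)
  Stage 1: F_1 = 10^(2.95/10) = 1.972, G_1 = 10^(−2.95/10) = 0.5070
  Stage 2: F_2 = 10^(7.87/10) = 6.124, G_2 = 10^(15.5/10) = 35.48
Friis cascade:
  F = 1.972 + (6.124 − 1)/0.5070 = 12.08
NF = 10 log₁₀(12.08) = 10.82 dB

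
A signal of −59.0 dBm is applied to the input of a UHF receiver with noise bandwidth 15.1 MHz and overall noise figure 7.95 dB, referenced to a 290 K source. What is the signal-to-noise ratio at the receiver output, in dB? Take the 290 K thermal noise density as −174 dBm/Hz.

35.3 dB

Noise floor: N = −174 + 10 log₁₀(B) + NF
10 log₁₀(1.51×10⁷) = 71.79 dB
N = −174 + 71.79 + 7.95 = −94.26 dBm
SNR = P_sig − N = −59.0 − (−94.26) = 35.26 dB → 35.3 dB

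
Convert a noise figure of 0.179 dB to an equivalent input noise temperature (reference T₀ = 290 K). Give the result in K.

F = 10^(0.179/10) = 1.04208
T_e = (F − 1)·T₀ = (1.04208 − 1) × 290 = 12.2 K

12.2 K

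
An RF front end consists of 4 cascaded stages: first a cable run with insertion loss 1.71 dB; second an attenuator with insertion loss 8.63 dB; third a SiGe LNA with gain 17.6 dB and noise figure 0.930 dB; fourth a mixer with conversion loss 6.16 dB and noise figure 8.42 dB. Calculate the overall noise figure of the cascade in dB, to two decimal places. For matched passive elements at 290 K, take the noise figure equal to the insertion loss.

11.62 dB

Convert to linear (a loss of L dB is a gain of −L dB): F_i = 10^(NF_i/10), G_i = 10^(G_i,dB/10)
  Stage 1: F_1 = 10^(1.71/10) = 1.483, G_1 = 10^(−1.71/10) = 0.6745
  Stage 2: F_2 = 10^(8.63/10) = 7.295, G_2 = 10^(−8.63/10) = 0.1371
  Stage 3: F_3 = 10^(0.930/10) = 1.239, G_3 = 10^(17.6/10) = 57.54
  Stage 4: F_4 = 10^(8.42/10) = 6.950, G_4 = 10^(−6.16/10) = 0.2421
Friis cascade:
  F = 1.483 + (7.295 − 1)/0.6745 + (1.239 − 1)/0.09247 + (6.950 − 1)/5.321 = 14.52
NF = 10 log₁₀(14.52) = 11.62 dB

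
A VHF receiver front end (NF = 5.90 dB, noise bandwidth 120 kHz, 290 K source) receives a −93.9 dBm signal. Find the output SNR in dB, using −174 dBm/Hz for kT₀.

23.4 dB

Noise floor: N = −174 + 10 log₁₀(B) + NF
10 log₁₀(1.20×10⁵) = 50.79 dB
N = −174 + 50.79 + 5.90 = −117.31 dBm
SNR = P_sig − N = −93.9 − (−117.31) = 23.41 dB → 23.4 dB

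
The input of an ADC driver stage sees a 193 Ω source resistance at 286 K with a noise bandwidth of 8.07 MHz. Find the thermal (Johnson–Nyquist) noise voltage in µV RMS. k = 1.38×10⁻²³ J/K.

4.96 µV

V_n = √(4kTRB)
4kTRB = 4 × 1.38×10⁻²³ × 286 × 1.93×10² × 8.07×10⁶ = 2.46×10⁻¹¹ V²
V_n = √(2.46×10⁻¹¹) = 4.96×10⁻⁶ V = 4.96 µV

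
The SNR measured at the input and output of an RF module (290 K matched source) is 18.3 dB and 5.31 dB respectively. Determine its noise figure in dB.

NF (dB) = SNR_in(dB) − SNR_out(dB) when the source is at T₀
NF = 18.3 − 5.31 = 12.99 dB

12.99 dB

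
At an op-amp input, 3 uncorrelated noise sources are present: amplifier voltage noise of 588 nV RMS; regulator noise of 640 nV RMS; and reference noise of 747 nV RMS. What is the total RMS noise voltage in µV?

Uncorrelated sources add in power (mean-square): V_tot = √(ΣV_i²)
V_tot = √[(5.88×10⁻⁷)² + (6.40×10⁻⁷)² + (7.47×10⁻⁷)²] = 1.15×10⁻⁶ V = 1.15 µV

1.15 µV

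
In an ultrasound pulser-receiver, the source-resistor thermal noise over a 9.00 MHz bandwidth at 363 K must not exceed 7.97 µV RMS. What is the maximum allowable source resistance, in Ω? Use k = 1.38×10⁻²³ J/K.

352 Ω

Johnson–Nyquist: V_n = √(4kTRB) ⇒ R = V_n² / (4kTB)
4kTB = 4 × 1.38×10⁻²³ × 363 × 9.00×10⁶ = 1.80×10⁻¹³
R = (7.97×10⁻⁶)² / 1.80×10⁻¹³ = 3.52×10² Ω = 352 Ω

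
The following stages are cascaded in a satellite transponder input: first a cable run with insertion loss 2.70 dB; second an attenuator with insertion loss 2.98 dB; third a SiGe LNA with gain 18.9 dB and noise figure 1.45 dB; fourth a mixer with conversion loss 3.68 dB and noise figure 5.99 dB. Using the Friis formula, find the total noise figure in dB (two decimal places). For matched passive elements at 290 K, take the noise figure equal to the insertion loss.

Convert to linear (a loss of L dB is a gain of −L dB): F_i = 10^(NF_i/10), G_i = 10^(G_i,dB/10)
  Stage 1: F_1 = 10^(2.70/10) = 1.862, G_1 = 10^(−2.70/10) = 0.5370
  Stage 2: F_2 = 10^(2.98/10) = 1.986, G_2 = 10^(−2.98/10) = 0.5035
  Stage 3: F_3 = 10^(1.45/10) = 1.396, G_3 = 10^(18.9/10) = 77.62
  Stage 4: F_4 = 10^(5.99/10) = 3.972, G_4 = 10^(−3.68/10) = 0.4285
Friis cascade:
  F = 1.862 + (1.986 − 1)/0.5370 + (1.396 − 1)/0.2704 + (3.972 − 1)/20.99 = 5.306
NF = 10 log₁₀(5.306) = 7.25 dB

7.25 dB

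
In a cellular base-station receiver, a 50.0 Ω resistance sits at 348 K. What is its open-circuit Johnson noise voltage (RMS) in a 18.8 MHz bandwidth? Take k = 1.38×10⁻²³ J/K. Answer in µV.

4.25 µV

V_n = √(4kTRB)
4kTRB = 4 × 1.38×10⁻²³ × 348 × 5.00×10¹ × 1.88×10⁷ = 1.81×10⁻¹¹ V²
V_n = √(1.81×10⁻¹¹) = 4.25×10⁻⁶ V = 4.25 µV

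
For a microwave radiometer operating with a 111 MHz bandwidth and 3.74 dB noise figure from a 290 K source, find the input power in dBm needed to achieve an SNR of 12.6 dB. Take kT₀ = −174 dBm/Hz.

Sensitivity = −174 + 10 log₁₀(B) + NF + SNR_min
= −174 + 80.45 + 3.74 + 12.6
= −77.21 dBm → −77.2 dBm

−77.2 dBm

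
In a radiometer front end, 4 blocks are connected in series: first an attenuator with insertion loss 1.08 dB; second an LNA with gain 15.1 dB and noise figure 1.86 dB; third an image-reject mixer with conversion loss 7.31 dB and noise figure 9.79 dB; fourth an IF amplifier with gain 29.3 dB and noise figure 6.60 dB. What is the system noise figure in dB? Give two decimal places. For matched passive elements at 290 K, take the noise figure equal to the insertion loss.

4.87 dB

Convert to linear (a loss of L dB is a gain of −L dB): F_i = 10^(NF_i/10), G_i = 10^(G_i,dB/10)
  Stage 1: F_1 = 10^(1.08/10) = 1.282, G_1 = 10^(−1.08/10) = 0.7798
  Stage 2: F_2 = 10^(1.86/10) = 1.535, G_2 = 10^(15.1/10) = 32.36
  Stage 3: F_3 = 10^(9.79/10) = 9.528, G_3 = 10^(−7.31/10) = 0.1858
  Stage 4: F_4 = 10^(6.60/10) = 4.571, G_4 = 10^(29.3/10) = 851.1
Friis cascade:
  F = 1.282 + (1.535 − 1)/0.7798 + (9.528 − 1)/25.23 + (4.571 − 1)/4.688 = 3.068
NF = 10 log₁₀(3.068) = 4.87 dB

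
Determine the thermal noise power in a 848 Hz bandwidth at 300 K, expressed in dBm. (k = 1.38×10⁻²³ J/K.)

−144.5 dBm

P_n = kTB = 1.38×10⁻²³ × 300 × 8.48×10² = 3.51×10⁻¹⁸ W
In dBm: 10 log₁₀(3.51×10⁻¹⁸ / 10⁻³) = −144.5 dBm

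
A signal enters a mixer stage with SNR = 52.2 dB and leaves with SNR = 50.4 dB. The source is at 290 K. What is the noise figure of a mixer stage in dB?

NF (dB) = SNR_in(dB) − SNR_out(dB) when the source is at T₀
NF = 52.2 − 50.4 = 1.8 dB

1.8 dB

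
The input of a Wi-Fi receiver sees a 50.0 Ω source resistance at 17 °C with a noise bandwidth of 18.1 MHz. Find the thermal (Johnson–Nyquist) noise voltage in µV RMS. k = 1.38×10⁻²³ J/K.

T = 17 °C + 273.15 = 290.15 K
V_n = √(4kTRB)
4kTRB = 4 × 1.38×10⁻²³ × 290.15 × 5.00×10¹ × 1.81×10⁷ = 1.45×10⁻¹¹ V²
V_n = √(1.45×10⁻¹¹) = 3.81×10⁻⁶ V = 3.81 µV

3.81 µV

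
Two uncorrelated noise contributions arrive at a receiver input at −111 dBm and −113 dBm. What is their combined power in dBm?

−108.9 dBm

Convert to linear, add, convert back:
P₁ = 7.94×10⁻¹⁵ W, P₂ = 5.01×10⁻¹⁵ W
P_tot = 1.30×10⁻¹⁴ W → 10 log₁₀(P_tot / 10⁻³) = −108.9 dBm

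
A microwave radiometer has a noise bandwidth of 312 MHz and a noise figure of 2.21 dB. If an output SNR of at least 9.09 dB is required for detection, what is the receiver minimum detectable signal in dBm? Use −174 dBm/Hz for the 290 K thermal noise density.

−77.8 dBm

Sensitivity = −174 + 10 log₁₀(B) + NF + SNR_min
= −174 + 84.94 + 2.21 + 9.09
= −77.76 dBm → −77.8 dBm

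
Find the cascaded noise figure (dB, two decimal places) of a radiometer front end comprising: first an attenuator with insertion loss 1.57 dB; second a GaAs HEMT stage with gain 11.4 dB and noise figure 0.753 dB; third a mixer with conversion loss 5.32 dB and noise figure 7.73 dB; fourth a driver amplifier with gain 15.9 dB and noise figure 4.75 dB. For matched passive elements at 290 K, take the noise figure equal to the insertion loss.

4.66 dB

Convert to linear (a loss of L dB is a gain of −L dB): F_i = 10^(NF_i/10), G_i = 10^(G_i,dB/10)
  Stage 1: F_1 = 10^(1.57/10) = 1.435, G_1 = 10^(−1.57/10) = 0.6966
  Stage 2: F_2 = 10^(0.753/10) = 1.189, G_2 = 10^(11.4/10) = 13.80
  Stage 3: F_3 = 10^(7.73/10) = 5.929, G_3 = 10^(−5.32/10) = 0.2938
  Stage 4: F_4 = 10^(4.75/10) = 2.985, G_4 = 10^(15.9/10) = 38.90
Friis cascade:
  F = 1.435 + (1.189 − 1)/0.6966 + (5.929 − 1)/9.616 + (2.985 − 1)/2.825 = 2.923
NF = 10 log₁₀(2.923) = 4.66 dB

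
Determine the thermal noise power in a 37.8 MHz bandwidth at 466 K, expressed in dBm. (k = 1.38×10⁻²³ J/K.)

P_n = kTB = 1.38×10⁻²³ × 466 × 3.78×10⁷ = 2.43×10⁻¹³ W
In dBm: 10 log₁₀(2.43×10⁻¹³ / 10⁻³) = −96.1 dBm

−96.1 dBm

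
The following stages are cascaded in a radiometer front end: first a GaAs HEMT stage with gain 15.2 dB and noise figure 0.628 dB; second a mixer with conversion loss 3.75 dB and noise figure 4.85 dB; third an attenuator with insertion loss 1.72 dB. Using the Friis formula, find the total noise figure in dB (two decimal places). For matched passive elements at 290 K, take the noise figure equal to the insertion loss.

0.98 dB

Convert to linear (a loss of L dB is a gain of −L dB): F_i = 10^(NF_i/10), G_i = 10^(G_i,dB/10)
  Stage 1: F_1 = 10^(0.628/10) = 1.156, G_1 = 10^(15.2/10) = 33.11
  Stage 2: F_2 = 10^(4.85/10) = 3.055, G_2 = 10^(−3.75/10) = 0.4217
  Stage 3: F_3 = 10^(1.72/10) = 1.486, G_3 = 10^(−1.72/10) = 0.6730
Friis cascade:
  F = 1.156 + (3.055 − 1)/33.11 + (1.486 − 1)/13.96 = 1.252
NF = 10 log₁₀(1.252) = 0.98 dB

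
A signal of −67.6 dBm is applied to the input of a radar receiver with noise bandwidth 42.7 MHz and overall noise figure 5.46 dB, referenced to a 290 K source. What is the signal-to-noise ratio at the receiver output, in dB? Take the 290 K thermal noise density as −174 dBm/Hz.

Noise floor: N = −174 + 10 log₁₀(B) + NF
10 log₁₀(4.27×10⁷) = 76.3 dB
N = −174 + 76.3 + 5.46 = −92.24 dBm
SNR = P_sig − N = −67.6 − (−92.24) = 24.64 dB → 24.6 dB

24.6 dB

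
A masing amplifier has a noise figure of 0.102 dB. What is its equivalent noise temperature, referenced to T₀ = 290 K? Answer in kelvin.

F = 10^(0.102/10) = 1.02376
T_e = (F − 1)·T₀ = (1.02376 − 1) × 290 = 6.89 K

6.89 K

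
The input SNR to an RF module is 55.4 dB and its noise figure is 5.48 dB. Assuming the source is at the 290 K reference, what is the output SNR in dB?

By definition F = SNR_in/SNR_out, so in dB: SNR_out = SNR_in − NF
SNR_out = 55.4 − 5.48 = 49.92 dB

49.92 dB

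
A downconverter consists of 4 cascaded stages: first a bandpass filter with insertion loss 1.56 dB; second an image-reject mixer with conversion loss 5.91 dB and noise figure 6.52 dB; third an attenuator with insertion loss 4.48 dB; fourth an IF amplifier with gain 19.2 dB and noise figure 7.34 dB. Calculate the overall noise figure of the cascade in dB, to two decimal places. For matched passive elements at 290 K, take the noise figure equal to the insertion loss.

19.33 dB

Convert to linear (a loss of L dB is a gain of −L dB): F_i = 10^(NF_i/10), G_i = 10^(G_i,dB/10)
  Stage 1: F_1 = 10^(1.56/10) = 1.432, G_1 = 10^(−1.56/10) = 0.6982
  Stage 2: F_2 = 10^(6.52/10) = 4.487, G_2 = 10^(−5.91/10) = 0.2564
  Stage 3: F_3 = 10^(4.48/10) = 2.805, G_3 = 10^(−4.48/10) = 0.3565
  Stage 4: F_4 = 10^(7.34/10) = 5.420, G_4 = 10^(19.2/10) = 83.18
Friis cascade:
  F = 1.432 + (4.487 − 1)/0.6982 + (2.805 − 1)/0.1791 + (5.420 − 1)/0.06383 = 85.76
NF = 10 log₁₀(85.76) = 19.33 dB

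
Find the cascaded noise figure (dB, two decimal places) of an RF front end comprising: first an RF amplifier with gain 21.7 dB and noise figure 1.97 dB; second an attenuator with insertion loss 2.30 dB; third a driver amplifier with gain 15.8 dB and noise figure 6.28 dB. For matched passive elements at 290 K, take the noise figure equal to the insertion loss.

2.08 dB

Convert to linear (a loss of L dB is a gain of −L dB): F_i = 10^(NF_i/10), G_i = 10^(G_i,dB/10)
  Stage 1: F_1 = 10^(1.97/10) = 1.574, G_1 = 10^(21.7/10) = 147.9
  Stage 2: F_2 = 10^(2.30/10) = 1.698, G_2 = 10^(−2.30/10) = 0.5888
  Stage 3: F_3 = 10^(6.28/10) = 4.246, G_3 = 10^(15.8/10) = 38.02
Friis cascade:
  F = 1.574 + (1.698 − 1)/147.9 + (4.246 − 1)/87.10 = 1.616
NF = 10 log₁₀(1.616) = 2.08 dB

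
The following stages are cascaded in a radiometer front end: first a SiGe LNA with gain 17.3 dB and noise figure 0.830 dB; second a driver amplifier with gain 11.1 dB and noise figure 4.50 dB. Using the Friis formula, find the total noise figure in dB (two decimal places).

0.95 dB

Convert to linear (a loss of L dB is a gain of −L dB): F_i = 10^(NF_i/10), G_i = 10^(G_i,dB/10)
  Stage 1: F_1 = 10^(0.830/10) = 1.211, G_1 = 10^(17.3/10) = 53.70
  Stage 2: F_2 = 10^(4.50/10) = 2.818, G_2 = 10^(11.1/10) = 12.88
Friis cascade:
  F = 1.211 + (2.818 − 1)/53.70 = 1.244
NF = 10 log₁₀(1.244) = 0.95 dB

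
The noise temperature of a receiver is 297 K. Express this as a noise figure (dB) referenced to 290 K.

3.06 dB

F = 1 + T_e/T₀ = 1 + 297/290 = 2.02414
NF = 10 log₁₀(2.02414) = 3.06 dB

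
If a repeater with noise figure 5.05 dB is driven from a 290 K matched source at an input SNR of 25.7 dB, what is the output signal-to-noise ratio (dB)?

20.65 dB

By definition F = SNR_in/SNR_out, so in dB: SNR_out = SNR_in − NF
SNR_out = 25.7 − 5.05 = 20.65 dB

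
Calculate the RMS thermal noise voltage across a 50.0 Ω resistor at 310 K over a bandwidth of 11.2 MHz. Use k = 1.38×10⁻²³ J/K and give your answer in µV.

3.10 µV

V_n = √(4kTRB)
4kTRB = 4 × 1.38×10⁻²³ × 310 × 5.00×10¹ × 1.12×10⁷ = 9.58×10⁻¹² V²
V_n = √(9.58×10⁻¹²) = 3.10×10⁻⁶ V = 3.10 µV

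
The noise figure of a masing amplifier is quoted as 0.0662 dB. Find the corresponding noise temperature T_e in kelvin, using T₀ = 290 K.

4.45 K

F = 10^(0.0662/10) = 1.01536
T_e = (F − 1)·T₀ = (1.01536 − 1) × 290 = 4.45 K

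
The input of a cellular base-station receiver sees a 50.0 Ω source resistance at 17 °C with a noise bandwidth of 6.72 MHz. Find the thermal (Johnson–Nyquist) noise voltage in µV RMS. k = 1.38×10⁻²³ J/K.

2.32 µV

T = 17 °C + 273.15 = 290.15 K
V_n = √(4kTRB)
4kTRB = 4 × 1.38×10⁻²³ × 290.15 × 5.00×10¹ × 6.72×10⁶ = 5.38×10⁻¹² V²
V_n = √(5.38×10⁻¹²) = 2.32×10⁻⁶ V = 2.32 µV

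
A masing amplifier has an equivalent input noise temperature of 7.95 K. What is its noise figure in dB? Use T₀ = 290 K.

F = 1 + T_e/T₀ = 1 + 7.95/290 = 1.02741
NF = 10 log₁₀(1.02741) = 0.117 dB

0.117 dB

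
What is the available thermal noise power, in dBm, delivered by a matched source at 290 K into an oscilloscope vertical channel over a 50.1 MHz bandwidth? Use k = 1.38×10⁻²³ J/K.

−97.0 dBm

P_n = kTB = 1.38×10⁻²³ × 290 × 5.01×10⁷ = 2.01×10⁻¹³ W
In dBm: 10 log₁₀(2.01×10⁻¹³ / 10⁻³) = −97.0 dBm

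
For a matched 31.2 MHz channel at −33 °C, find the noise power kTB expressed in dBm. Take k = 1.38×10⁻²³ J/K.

T = −33 °C + 273.15 = 240.15 K
P_n = kTB = 1.38×10⁻²³ × 240.15 × 3.12×10⁷ = 1.03×10⁻¹³ W
In dBm: 10 log₁₀(1.03×10⁻¹³ / 10⁻³) = −99.9 dBm

−99.9 dBm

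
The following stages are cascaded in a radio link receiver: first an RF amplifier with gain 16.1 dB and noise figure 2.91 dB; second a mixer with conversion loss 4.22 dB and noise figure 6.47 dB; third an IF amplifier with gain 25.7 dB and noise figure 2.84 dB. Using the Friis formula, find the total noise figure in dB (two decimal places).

Convert to linear (a loss of L dB is a gain of −L dB): F_i = 10^(NF_i/10), G_i = 10^(G_i,dB/10)
  Stage 1: F_1 = 10^(2.91/10) = 1.954, G_1 = 10^(16.1/10) = 40.74
  Stage 2: F_2 = 10^(6.47/10) = 4.436, G_2 = 10^(−4.22/10) = 0.3784
  Stage 3: F_3 = 10^(2.84/10) = 1.923, G_3 = 10^(25.7/10) = 371.5
Friis cascade:
  F = 1.954 + (4.436 − 1)/40.74 + (1.923 − 1)/15.42 = 2.099
NF = 10 log₁₀(2.099) = 3.22 dB

3.22 dB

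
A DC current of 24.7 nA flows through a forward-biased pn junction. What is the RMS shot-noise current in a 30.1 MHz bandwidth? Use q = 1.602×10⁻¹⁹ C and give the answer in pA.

I_n = √(2qI·B)
2qI·B = 2 × 1.602×10⁻¹⁹ × 2.47×10⁻⁸ × 3.01×10⁷ = 2.38×10⁻¹⁹ A²
I_n = √(2.38×10⁻¹⁹) = 4.88×10⁻¹⁰ A = 488 pA

488 pA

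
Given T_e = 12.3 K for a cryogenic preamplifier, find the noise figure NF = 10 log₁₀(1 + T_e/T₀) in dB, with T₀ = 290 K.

F = 1 + T_e/T₀ = 1 + 12.3/290 = 1.04241
NF = 10 log₁₀(1.04241) = 0.180 dB

0.180 dB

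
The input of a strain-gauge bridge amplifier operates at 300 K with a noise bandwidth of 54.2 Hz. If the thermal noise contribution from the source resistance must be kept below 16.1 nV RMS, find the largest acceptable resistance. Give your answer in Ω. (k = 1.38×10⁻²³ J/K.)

Johnson–Nyquist: V_n = √(4kTRB) ⇒ R = V_n² / (4kTB)
4kTB = 4 × 1.38×10⁻²³ × 300 × 5.42×10¹ = 8.98×10⁻¹⁹
R = (1.61×10⁻⁸)² / 8.98×10⁻¹⁹ = 2.89×10² Ω = 289 Ω

289 Ω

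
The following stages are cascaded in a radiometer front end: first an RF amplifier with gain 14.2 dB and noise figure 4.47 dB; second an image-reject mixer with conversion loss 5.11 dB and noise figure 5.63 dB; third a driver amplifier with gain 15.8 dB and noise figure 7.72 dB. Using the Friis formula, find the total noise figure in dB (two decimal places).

Convert to linear (a loss of L dB is a gain of −L dB): F_i = 10^(NF_i/10), G_i = 10^(G_i,dB/10)
  Stage 1: F_1 = 10^(4.47/10) = 2.799, G_1 = 10^(14.2/10) = 26.30
  Stage 2: F_2 = 10^(5.63/10) = 3.656, G_2 = 10^(−5.11/10) = 0.3083
  Stage 3: F_3 = 10^(7.72/10) = 5.916, G_3 = 10^(15.8/10) = 38.02
Friis cascade:
  F = 2.799 + (3.656 − 1)/26.30 + (5.916 − 1)/8.110 = 3.506
NF = 10 log₁₀(3.506) = 5.45 dB

5.45 dB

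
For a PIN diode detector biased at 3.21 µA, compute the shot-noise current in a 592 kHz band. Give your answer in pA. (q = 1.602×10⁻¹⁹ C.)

780 pA

I_n = √(2qI·B)
2qI·B = 2 × 1.602×10⁻¹⁹ × 3.21×10⁻⁶ × 5.92×10⁵ = 6.09×10⁻¹⁹ A²
I_n = √(6.09×10⁻¹⁹) = 7.80×10⁻¹⁰ A = 780 pA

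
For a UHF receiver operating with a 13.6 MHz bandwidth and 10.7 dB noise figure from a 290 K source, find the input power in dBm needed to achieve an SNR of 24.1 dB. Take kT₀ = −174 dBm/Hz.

Sensitivity = −174 + 10 log₁₀(B) + NF + SNR_min
= −174 + 71.34 + 10.7 + 24.1
= −67.86 dBm → −67.9 dBm

−67.9 dBm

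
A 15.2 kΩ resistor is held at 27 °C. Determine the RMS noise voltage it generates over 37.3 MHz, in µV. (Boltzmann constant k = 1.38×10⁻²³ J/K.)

T = 27 °C + 273.15 = 300.15 K
V_n = √(4kTRB)
4kTRB = 4 × 1.38×10⁻²³ × 300.15 × 1.52×10⁴ × 3.73×10⁷ = 9.39×10⁻⁹ V²
V_n = √(9.39×10⁻⁹) = 9.69×10⁻⁵ V = 96.9 µV

96.9 µV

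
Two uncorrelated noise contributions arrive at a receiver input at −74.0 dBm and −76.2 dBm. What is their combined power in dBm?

Convert to linear, add, convert back:
P₁ = 3.98×10⁻¹¹ W, P₂ = 2.40×10⁻¹¹ W
P_tot = 6.38×10⁻¹¹ W → 10 log₁₀(P_tot / 10⁻³) = −72.0 dBm

−72.0 dBm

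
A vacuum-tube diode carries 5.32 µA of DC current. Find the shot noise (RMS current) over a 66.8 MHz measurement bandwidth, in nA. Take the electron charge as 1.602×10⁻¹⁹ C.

10.7 nA

I_n = √(2qI·B)
2qI·B = 2 × 1.602×10⁻¹⁹ × 5.32×10⁻⁶ × 6.68×10⁷ = 1.14×10⁻¹⁶ A²
I_n = √(1.14×10⁻¹⁶) = 1.07×10⁻⁸ A = 10.7 nA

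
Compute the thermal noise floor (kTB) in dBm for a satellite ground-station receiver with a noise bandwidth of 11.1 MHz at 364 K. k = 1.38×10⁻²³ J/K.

−102.5 dBm

P_n = kTB = 1.38×10⁻²³ × 364 × 1.11×10⁷ = 5.58×10⁻¹⁴ W
In dBm: 10 log₁₀(5.58×10⁻¹⁴ / 10⁻³) = −102.5 dBm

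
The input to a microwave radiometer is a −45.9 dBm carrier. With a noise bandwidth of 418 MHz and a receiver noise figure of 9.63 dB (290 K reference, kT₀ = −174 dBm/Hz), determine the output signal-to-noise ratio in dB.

Noise floor: N = −174 + 10 log₁₀(B) + NF
10 log₁₀(4.18×10⁸) = 86.21 dB
N = −174 + 86.21 + 9.63 = −78.16 dBm
SNR = P_sig − N = −45.9 − (−78.16) = 32.26 dB → 32.3 dB

32.3 dB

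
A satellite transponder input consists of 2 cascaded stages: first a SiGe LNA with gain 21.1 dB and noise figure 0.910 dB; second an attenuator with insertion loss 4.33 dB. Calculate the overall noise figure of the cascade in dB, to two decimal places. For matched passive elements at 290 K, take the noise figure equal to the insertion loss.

Convert to linear (a loss of L dB is a gain of −L dB): F_i = 10^(NF_i/10), G_i = 10^(G_i,dB/10)
  Stage 1: F_1 = 10^(0.910/10) = 1.233, G_1 = 10^(21.1/10) = 128.8
  Stage 2: F_2 = 10^(4.33/10) = 2.710, G_2 = 10^(−4.33/10) = 0.3690
Friis cascade:
  F = 1.233 + (2.710 − 1)/128.8 = 1.246
NF = 10 log₁₀(1.246) = 0.96 dB

0.96 dB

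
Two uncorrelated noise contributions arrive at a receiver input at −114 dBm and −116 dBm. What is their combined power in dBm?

−111.9 dBm

Convert to linear, add, convert back:
P₁ = 3.98×10⁻¹⁵ W, P₂ = 2.51×10⁻¹⁵ W
P_tot = 6.49×10⁻¹⁵ W → 10 log₁₀(P_tot / 10⁻³) = −111.9 dBm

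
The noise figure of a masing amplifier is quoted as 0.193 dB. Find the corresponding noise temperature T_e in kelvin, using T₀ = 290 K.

13.2 K

F = 10^(0.193/10) = 1.04544
T_e = (F − 1)·T₀ = (1.04544 − 1) × 290 = 13.2 K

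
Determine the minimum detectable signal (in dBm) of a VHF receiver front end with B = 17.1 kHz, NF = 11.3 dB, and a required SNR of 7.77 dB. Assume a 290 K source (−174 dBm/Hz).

−112.6 dBm

Sensitivity = −174 + 10 log₁₀(B) + NF + SNR_min
= −174 + 42.33 + 11.3 + 7.77
= −112.60 dBm → −112.6 dBm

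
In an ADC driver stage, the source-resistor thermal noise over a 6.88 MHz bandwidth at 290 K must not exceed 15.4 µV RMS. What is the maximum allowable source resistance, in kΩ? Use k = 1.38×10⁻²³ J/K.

Johnson–Nyquist: V_n = √(4kTRB) ⇒ R = V_n² / (4kTB)
4kTB = 4 × 1.38×10⁻²³ × 290 × 6.88×10⁶ = 1.10×10⁻¹³
R = (1.54×10⁻⁵)² / 1.10×10⁻¹³ = 2.15×10³ Ω = 2.15 kΩ

2.15 kΩ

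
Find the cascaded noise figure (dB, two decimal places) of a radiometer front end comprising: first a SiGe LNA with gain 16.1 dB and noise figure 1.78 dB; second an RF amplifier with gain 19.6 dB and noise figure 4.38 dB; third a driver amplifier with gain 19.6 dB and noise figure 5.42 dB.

1.90 dB

Convert to linear (a loss of L dB is a gain of −L dB): F_i = 10^(NF_i/10), G_i = 10^(G_i,dB/10)
  Stage 1: F_1 = 10^(1.78/10) = 1.507, G_1 = 10^(16.1/10) = 40.74
  Stage 2: F_2 = 10^(4.38/10) = 2.742, G_2 = 10^(19.6/10) = 91.20
  Stage 3: F_3 = 10^(5.42/10) = 3.483, G_3 = 10^(19.6/10) = 91.20
Friis cascade:
  F = 1.507 + (2.742 − 1)/40.74 + (3.483 − 1)/3715 = 1.550
NF = 10 log₁₀(1.550) = 1.90 dB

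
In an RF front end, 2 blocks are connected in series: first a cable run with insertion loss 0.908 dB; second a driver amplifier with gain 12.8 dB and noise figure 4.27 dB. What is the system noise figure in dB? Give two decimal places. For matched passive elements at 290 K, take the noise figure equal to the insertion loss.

5.18 dB

Convert to linear (a loss of L dB is a gain of −L dB): F_i = 10^(NF_i/10), G_i = 10^(G_i,dB/10)
  Stage 1: F_1 = 10^(0.908/10) = 1.233, G_1 = 10^(−0.908/10) = 0.8113
  Stage 2: F_2 = 10^(4.27/10) = 2.673, G_2 = 10^(12.8/10) = 19.05
Friis cascade:
  F = 1.233 + (2.673 − 1)/0.8113 = 3.295
NF = 10 log₁₀(3.295) = 5.18 dB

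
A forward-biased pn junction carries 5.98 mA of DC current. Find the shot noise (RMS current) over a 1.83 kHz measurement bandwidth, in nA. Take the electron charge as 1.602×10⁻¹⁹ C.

I_n = √(2qI·B)
2qI·B = 2 × 1.602×10⁻¹⁹ × 5.98×10⁻³ × 1.83×10³ = 3.51×10⁻¹⁸ A²
I_n = √(3.51×10⁻¹⁸) = 1.87×10⁻⁹ A = 1.87 nA

1.87 nA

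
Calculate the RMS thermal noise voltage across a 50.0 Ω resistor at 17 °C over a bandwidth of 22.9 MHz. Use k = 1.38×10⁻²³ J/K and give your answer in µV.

4.28 µV

T = 17 °C + 273.15 = 290.15 K
V_n = √(4kTRB)
4kTRB = 4 × 1.38×10⁻²³ × 290.15 × 5.00×10¹ × 2.29×10⁷ = 1.83×10⁻¹¹ V²
V_n = √(1.83×10⁻¹¹) = 4.28×10⁻⁶ V = 4.28 µV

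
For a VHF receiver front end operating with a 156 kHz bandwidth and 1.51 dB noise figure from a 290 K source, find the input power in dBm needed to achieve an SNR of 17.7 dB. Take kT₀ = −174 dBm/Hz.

Sensitivity = −174 + 10 log₁₀(B) + NF + SNR_min
= −174 + 51.93 + 1.51 + 17.7
= −102.86 dBm → −102.9 dBm

−102.9 dBm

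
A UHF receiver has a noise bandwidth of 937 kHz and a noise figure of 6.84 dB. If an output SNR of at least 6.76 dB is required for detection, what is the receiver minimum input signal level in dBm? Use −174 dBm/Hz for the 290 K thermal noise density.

−100.7 dBm

Sensitivity = −174 + 10 log₁₀(B) + NF + SNR_min
= −174 + 59.72 + 6.84 + 6.76
= −100.68 dBm → −100.7 dBm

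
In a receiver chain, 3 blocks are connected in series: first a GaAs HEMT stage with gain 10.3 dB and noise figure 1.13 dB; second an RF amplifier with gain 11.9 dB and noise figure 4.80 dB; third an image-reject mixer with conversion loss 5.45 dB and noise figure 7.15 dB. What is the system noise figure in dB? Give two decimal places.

1.79 dB

Convert to linear (a loss of L dB is a gain of −L dB): F_i = 10^(NF_i/10), G_i = 10^(G_i,dB/10)
  Stage 1: F_1 = 10^(1.13/10) = 1.297, G_1 = 10^(10.3/10) = 10.72
  Stage 2: F_2 = 10^(4.80/10) = 3.020, G_2 = 10^(11.9/10) = 15.49
  Stage 3: F_3 = 10^(7.15/10) = 5.188, G_3 = 10^(−5.45/10) = 0.2851
Friis cascade:
  F = 1.297 + (3.020 − 1)/10.72 + (5.188 − 1)/166.0 = 1.511
NF = 10 log₁₀(1.511) = 1.79 dB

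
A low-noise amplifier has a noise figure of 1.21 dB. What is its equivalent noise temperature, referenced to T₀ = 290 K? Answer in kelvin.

93.2 K

F = 10^(1.21/10) = 1.3213
T_e = (F − 1)·T₀ = (1.3213 − 1) × 290 = 93.2 K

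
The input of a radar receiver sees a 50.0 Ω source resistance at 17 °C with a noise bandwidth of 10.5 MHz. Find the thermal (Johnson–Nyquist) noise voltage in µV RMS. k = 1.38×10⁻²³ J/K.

2.90 µV

T = 17 °C + 273.15 = 290.15 K
V_n = √(4kTRB)
4kTRB = 4 × 1.38×10⁻²³ × 290.15 × 5.00×10¹ × 1.05×10⁷ = 8.41×10⁻¹² V²
V_n = √(8.41×10⁻¹²) = 2.90×10⁻⁶ V = 2.90 µV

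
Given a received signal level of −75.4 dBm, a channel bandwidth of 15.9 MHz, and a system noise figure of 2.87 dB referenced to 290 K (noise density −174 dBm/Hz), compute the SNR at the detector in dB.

23.7 dB

Noise floor: N = −174 + 10 log₁₀(B) + NF
10 log₁₀(1.59×10⁷) = 72.01 dB
N = −174 + 72.01 + 2.87 = −99.12 dBm
SNR = P_sig − N = −75.4 − (−99.12) = 23.72 dB → 23.7 dB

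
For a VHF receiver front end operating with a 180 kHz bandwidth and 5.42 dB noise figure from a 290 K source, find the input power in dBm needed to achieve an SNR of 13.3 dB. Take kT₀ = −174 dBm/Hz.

−102.7 dBm

Sensitivity = −174 + 10 log₁₀(B) + NF + SNR_min
= −174 + 52.55 + 5.42 + 13.3
= −102.73 dBm → −102.7 dBm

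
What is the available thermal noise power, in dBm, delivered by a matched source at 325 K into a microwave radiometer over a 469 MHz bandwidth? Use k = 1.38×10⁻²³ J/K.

−86.8 dBm

P_n = kTB = 1.38×10⁻²³ × 325 × 4.69×10⁸ = 2.10×10⁻¹² W
In dBm: 10 log₁₀(2.10×10⁻¹² / 10⁻³) = −86.8 dBm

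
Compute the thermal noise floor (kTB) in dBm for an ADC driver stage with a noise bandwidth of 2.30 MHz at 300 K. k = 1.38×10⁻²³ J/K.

−110.2 dBm

P_n = kTB = 1.38×10⁻²³ × 300 × 2.30×10⁶ = 9.52×10⁻¹⁵ W
In dBm: 10 log₁₀(9.52×10⁻¹⁵ / 10⁻³) = −110.2 dBm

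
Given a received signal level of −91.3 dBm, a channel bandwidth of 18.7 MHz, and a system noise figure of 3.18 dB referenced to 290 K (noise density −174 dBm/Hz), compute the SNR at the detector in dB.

Noise floor: N = −174 + 10 log₁₀(B) + NF
10 log₁₀(1.87×10⁷) = 72.72 dB
N = −174 + 72.72 + 3.18 = −98.10 dBm
SNR = P_sig − N = −91.3 − (−98.10) = 6.80 dB → 6.8 dB

6.8 dB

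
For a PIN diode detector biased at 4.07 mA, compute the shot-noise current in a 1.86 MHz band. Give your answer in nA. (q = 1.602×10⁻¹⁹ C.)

49.2 nA

I_n = √(2qI·B)
2qI·B = 2 × 1.602×10⁻¹⁹ × 4.07×10⁻³ × 1.86×10⁶ = 2.43×10⁻¹⁵ A²
I_n = √(2.43×10⁻¹⁵) = 4.92×10⁻⁸ A = 49.2 nA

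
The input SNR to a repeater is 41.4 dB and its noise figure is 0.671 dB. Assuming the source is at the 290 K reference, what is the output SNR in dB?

By definition F = SNR_in/SNR_out, so in dB: SNR_out = SNR_in − NF
SNR_out = 41.4 − 0.671 = 40.729 dB

40.729 dB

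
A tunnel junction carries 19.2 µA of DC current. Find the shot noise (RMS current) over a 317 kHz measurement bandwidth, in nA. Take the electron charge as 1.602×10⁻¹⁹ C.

I_n = √(2qI·B)
2qI·B = 2 × 1.602×10⁻¹⁹ × 1.92×10⁻⁵ × 3.17×10⁵ = 1.95×10⁻¹⁸ A²
I_n = √(1.95×10⁻¹⁸) = 1.40×10⁻⁹ A = 1.40 nA

1.40 nA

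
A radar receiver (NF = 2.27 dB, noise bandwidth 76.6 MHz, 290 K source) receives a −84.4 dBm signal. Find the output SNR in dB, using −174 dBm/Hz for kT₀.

8.5 dB

Noise floor: N = −174 + 10 log₁₀(B) + NF
10 log₁₀(7.66×10⁷) = 78.84 dB
N = −174 + 78.84 + 2.27 = −92.89 dBm
SNR = P_sig − N = −84.4 − (−92.89) = 8.49 dB → 8.5 dB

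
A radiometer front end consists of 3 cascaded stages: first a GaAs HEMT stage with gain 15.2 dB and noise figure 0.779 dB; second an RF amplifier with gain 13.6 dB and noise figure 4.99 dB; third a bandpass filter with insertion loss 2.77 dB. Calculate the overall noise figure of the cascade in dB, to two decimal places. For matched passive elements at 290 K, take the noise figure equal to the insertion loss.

1.01 dB

Convert to linear (a loss of L dB is a gain of −L dB): F_i = 10^(NF_i/10), G_i = 10^(G_i,dB/10)
  Stage 1: F_1 = 10^(0.779/10) = 1.196, G_1 = 10^(15.2/10) = 33.11
  Stage 2: F_2 = 10^(4.99/10) = 3.155, G_2 = 10^(13.6/10) = 22.91
  Stage 3: F_3 = 10^(2.77/10) = 1.892, G_3 = 10^(−2.77/10) = 0.5284
Friis cascade:
  F = 1.196 + (3.155 − 1)/33.11 + (1.892 − 1)/758.6 = 1.263
NF = 10 log₁₀(1.263) = 1.01 dB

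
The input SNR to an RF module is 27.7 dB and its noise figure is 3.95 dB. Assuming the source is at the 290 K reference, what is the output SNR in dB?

23.75 dB

By definition F = SNR_in/SNR_out, so in dB: SNR_out = SNR_in − NF
SNR_out = 27.7 − 3.95 = 23.75 dB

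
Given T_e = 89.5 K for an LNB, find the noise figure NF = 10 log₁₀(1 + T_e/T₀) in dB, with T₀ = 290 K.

1.17 dB

F = 1 + T_e/T₀ = 1 + 89.5/290 = 1.30862
NF = 10 log₁₀(1.30862) = 1.17 dB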